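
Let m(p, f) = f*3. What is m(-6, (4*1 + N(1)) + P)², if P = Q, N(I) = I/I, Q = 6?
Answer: 1089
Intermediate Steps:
N(I) = 1
P = 6
m(p, f) = 3*f
m(-6, (4*1 + N(1)) + P)² = (3*((4*1 + 1) + 6))² = (3*((4 + 1) + 6))² = (3*(5 + 6))² = (3*11)² = 33² = 1089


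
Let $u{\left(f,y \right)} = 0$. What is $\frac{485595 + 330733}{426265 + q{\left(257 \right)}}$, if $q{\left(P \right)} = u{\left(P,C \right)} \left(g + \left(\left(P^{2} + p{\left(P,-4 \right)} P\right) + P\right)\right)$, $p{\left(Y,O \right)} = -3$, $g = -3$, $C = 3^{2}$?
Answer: $\frac{816328}{426265} \approx 1.9151$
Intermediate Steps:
$C = 9$
$q{\left(P \right)} = 0$ ($q{\left(P \right)} = 0 \left(-3 + \left(\left(P^{2} - 3 P\right) + P\right)\right) = 0 \left(-3 + \left(P^{2} - 2 P\right)\right) = 0 \left(-3 + P^{2} - 2 P\right) = 0$)
$\frac{485595 + 330733}{426265 + q{\left(257 \right)}} = \frac{485595 + 330733}{426265 + 0} = \frac{816328}{426265}$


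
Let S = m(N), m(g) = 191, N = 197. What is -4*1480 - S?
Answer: -6111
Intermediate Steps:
S = 191
-4*1480 - S = -4*1480 - 1*191 = -5920 - 191 = -6111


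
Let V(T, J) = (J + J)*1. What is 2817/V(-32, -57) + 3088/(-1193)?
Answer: -1237571/45334 ≈ -27.299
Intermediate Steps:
V(T, J) = 2*J (V(T, J) = (2*J)*1 = 2*J)
2817/V(-32, -57) + 3088/(-1193) = 2817/((2*(-57))) + 3088/(-1193) = 2817/(-114) + 3088*(-1/1193) = 2817*(-1/114) - 3088/1193 = -939/38 - 3088/1193 = -1237571/45334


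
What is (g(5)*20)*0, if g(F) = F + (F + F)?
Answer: 0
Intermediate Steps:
g(F) = 3*F (g(F) = F + 2*F = 3*F)
(g(5)*20)*0 = ((3*5)*20)*0 = (15*20)*0 = 300*0 = 0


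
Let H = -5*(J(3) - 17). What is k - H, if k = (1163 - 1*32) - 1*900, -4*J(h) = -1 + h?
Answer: 287/2 ≈ 143.50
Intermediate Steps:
J(h) = ¼ - h/4 (J(h) = -(-1 + h)/4 = ¼ - h/4)
k = 231 (k = (1163 - 32) - 900 = 1131 - 900 = 231)
H = 175/2 (H = -5*((¼ - ¼*3) - 17) = -5*((¼ - ¾) - 17) = -5*(-½ - 17) = -5*(-35/2) = 175/2 ≈ 87.500)
k - H = 231 - 1*175/2 = 231 - 175/2 = 287/2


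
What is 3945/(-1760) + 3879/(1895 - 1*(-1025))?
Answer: -117309/128480 ≈ -0.91305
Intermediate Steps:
3945/(-1760) + 3879/(1895 - 1*(-1025)) = 3945*(-1/1760) + 3879/(1895 + 1025) = -789/352 + 3879/2920 = -117309/128480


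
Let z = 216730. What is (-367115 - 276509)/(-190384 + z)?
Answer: -321812/13173 ≈ -24.430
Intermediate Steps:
(-367115 - 276509)/(-190384 + z) = (-367115 - 276509)/(-190384 + 216730) = -643624/26346 = -643624*1/26346 = -321812/13173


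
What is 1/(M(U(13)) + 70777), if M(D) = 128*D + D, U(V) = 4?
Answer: 1/71293 ≈ 1.4027e-5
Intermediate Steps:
M(D) = 129*D
1/(M(U(13)) + 70777) = 1/(129*4 + 70777) = 1/(516 + 70777) = 1/71293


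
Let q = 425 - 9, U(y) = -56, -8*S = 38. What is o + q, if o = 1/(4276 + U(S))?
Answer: 1755521/4220 ≈ 416.00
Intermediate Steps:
S = -19/4 (S = -1/8*38 = -19/4 ≈ -4.7500)
q = 416
o = 1/4220 (o = 1/(4276 - 56) = 1/4220 ≈ 0.00023697)
o + q = 1/4220 + 416 = 1755521/4220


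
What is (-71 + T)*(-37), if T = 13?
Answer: 2146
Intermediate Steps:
(-71 + T)*(-37) = (-71 + 13)*(-37) = -58*(-37) = 2146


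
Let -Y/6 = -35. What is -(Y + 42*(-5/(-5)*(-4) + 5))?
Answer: -252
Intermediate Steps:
Y = 210 (Y = -6*(-35) = 210)
-(Y + 42*(-5/(-5)*(-4) + 5)) = -(210 + 42*(-5/(-5)*(-4) + 5)) = -(210 + 42*(-5*(-⅕)*(-4) + 5)) = -(210 + 42*(1*(-4) + 5)) = -(210 + 42*(-4 + 5)) = -(210 + 42*1) = -(210 + 42) = -1*252 = -252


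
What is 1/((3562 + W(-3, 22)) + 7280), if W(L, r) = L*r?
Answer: 1/10776 ≈ 9.2799e-5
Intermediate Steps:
1/((3562 + W(-3, 22)) + 7280) = 1/((3562 - 3*22) + 7280) = 1/((3562 - 66) + 7280) = 1/(3496 + 7280) = 1/10776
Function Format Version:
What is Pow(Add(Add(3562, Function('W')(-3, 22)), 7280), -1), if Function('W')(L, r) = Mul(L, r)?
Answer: Rational(1, 10776) ≈ 9.2799e-5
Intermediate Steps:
Pow(Add(Add(3562, Function('W')(-3, 22)), 7280), -1) = Pow(Add(Add(3562, Mul(-3, 22)), 7280), -1) = Pow(Add(Add(3562, -66), 7280), -1) = Pow(Add(3496, 7280), -1) = Pow(10776, -1) = Rational(1, 10776)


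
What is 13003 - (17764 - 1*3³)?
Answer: -4734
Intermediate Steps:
13003 - (17764 - 1*3³) = 13003 - (17764 - 1*27) = 13003 - (17764 - 27) = 13003 - 1*17737 = 13003 - 17737 = -4734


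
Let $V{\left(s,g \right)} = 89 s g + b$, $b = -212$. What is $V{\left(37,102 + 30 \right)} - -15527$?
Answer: $449991$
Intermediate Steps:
$V{\left(s,g \right)} = -212 + 89 g s$ ($V{\left(s,g \right)} = 89 s g - 212 = 89 g s - 212 = -212 + 89 g s$)
$V{\left(37,102 + 30 \right)} - -15527 = \left(-212 + 89 \left(102 + 30\right) 37\right) - -15527 = \left(-212 + 89 \cdot 132 \cdot 37\right) + 15527 = \left(-212 + 434676\right) + 15527 = 434464 + 15527 = 449991$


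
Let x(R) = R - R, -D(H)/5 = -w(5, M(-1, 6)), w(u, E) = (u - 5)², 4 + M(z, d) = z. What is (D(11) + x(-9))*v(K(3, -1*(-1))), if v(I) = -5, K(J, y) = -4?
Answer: 0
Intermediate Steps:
M(z, d) = -4 + z
w(u, E) = (-5 + u)²
D(H) = 0 (D(H) = -(-5)*(-5 + 5)² = -(-5)*0² = -(-5)*0 = -5*0 = 0)
x(R) = 0
(D(11) + x(-9))*v(K(3, -1*(-1))) = (0 + 0)*(-5) = 0*(-5) = 0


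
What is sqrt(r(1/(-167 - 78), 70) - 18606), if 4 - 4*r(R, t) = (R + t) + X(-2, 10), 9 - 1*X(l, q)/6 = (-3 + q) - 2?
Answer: I*sqrt(91279645)/70 ≈ 136.49*I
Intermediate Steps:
X(l, q) = 84 - 6*q (X(l, q) = 54 - 6*((-3 + q) - 2) = 54 - 6*(-5 + q) = 54 + (30 - 6*q) = 84 - 6*q)
r(R, t) = -5 - R/4 - t/4 (r(R, t) = 1 - ((R + t) + (84 - 6*10))/4 = 1 - ((R + t) + (84 - 60))/4 = 1 - ((R + t) + 24)/4 = 1 - (24 + R + t)/4 = 1 + (-6 - R/4 - t/4) = -5 - R/4 - t/4)
sqrt(r(1/(-167 - 78), 70) - 18606) = sqrt((-5 - 1/(4*(-167 - 78)) - 1/4*70) - 18606) = sqrt((-5 - 1/4/(-245) - 35/2) - 18606) = sqrt((-5 - 1/4*(-1/245) - 35/2) - 18606) = sqrt((-5 + 1/980 - 35/2) - 18606) = sqrt(-22049/980 - 18606) = sqrt(-18255929/980) = I*sqrt(91279645)/70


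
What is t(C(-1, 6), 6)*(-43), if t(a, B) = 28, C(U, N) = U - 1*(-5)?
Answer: -1204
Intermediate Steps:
C(U, N) = 5 + U (C(U, N) = U + 5 = 5 + U)
t(C(-1, 6), 6)*(-43) = 28*(-43) = -1204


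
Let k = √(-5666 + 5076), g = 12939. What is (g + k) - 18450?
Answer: -5511 + I*√590 ≈ -5511.0 + 24.29*I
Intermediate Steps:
k = I*√590 (k = √(-590) = I*√590 ≈ 24.29*I)
(g + k) - 18450 = (12939 + I*√590) - 18450 = -5511 + I*√590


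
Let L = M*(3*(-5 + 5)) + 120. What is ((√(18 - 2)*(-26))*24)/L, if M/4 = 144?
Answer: -104/5 ≈ -20.800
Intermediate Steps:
M = 576 (M = 4*144 = 576)
L = 120 (L = 576*(3*(-5 + 5)) + 120 = 576*(3*0) + 120 = 576*0 + 120 = 0 + 120 = 120)
((√(18 - 2)*(-26))*24)/L = ((√(18 - 2)*(-26))*24)/120 = ((√16*(-26))*24)*(1/120) = ((4*(-26))*24)*(1/120) = -104*24*(1/120) = -2496*1/120 = -104/5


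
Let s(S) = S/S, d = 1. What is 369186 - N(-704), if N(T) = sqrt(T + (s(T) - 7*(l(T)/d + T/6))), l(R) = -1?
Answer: 369186 - 2*sqrt(282)/3 ≈ 3.6918e+5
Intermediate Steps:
s(S) = 1
N(T) = sqrt(8 - T/6) (N(T) = sqrt(T + (1 - 7*(-1/1 + T/6))) = sqrt(T + (1 - 7*(-1*1 + T*(1/6)))) = sqrt(T + (1 - 7*(-1 + T/6))) = sqrt(T + (1 + (7 - 7*T/6))) = sqrt(T + (8 - 7*T/6)) = sqrt(8 - T/6))
369186 - N(-704) = 369186 - sqrt(288 - 6*(-704))/6 = 369186 - sqrt(288 + 4224)/6 = 369186 - sqrt(4512)/6 = 369186 - 4*sqrt(282)/6 = 369186 - 2*sqrt(282)/3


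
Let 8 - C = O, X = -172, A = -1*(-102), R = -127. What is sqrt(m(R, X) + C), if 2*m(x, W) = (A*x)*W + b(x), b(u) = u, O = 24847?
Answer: sqrt(4356566)/2 ≈ 1043.6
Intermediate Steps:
A = 102
m(x, W) = x/2 + 51*W*x (m(x, W) = ((102*x)*W + x)/2 = (102*W*x + x)/2 = (x + 102*W*x)/2 = x/2 + 51*W*x)
C = -24839 (C = 8 - 1*24847 = 8 - 24847 = -24839)
sqrt(m(R, X) + C) = sqrt((1/2)*(-127)*(1 + 102*(-172)) - 24839) = sqrt((1/2)*(-127)*(1 - 17544) - 24839) = sqrt((1/2)*(-127)*(-17543) - 24839) = sqrt(2227961/2 - 24839) = sqrt(2178283/2) = sqrt(4356566)/2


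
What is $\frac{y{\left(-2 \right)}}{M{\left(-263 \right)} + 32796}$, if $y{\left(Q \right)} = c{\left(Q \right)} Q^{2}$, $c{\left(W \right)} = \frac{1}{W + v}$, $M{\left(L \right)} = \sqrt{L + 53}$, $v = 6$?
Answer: $\frac{5466}{179262971} - \frac{i \sqrt{210}}{1075577826} \approx 3.0492 \cdot 10^{-5} - 1.3473 \cdot 10^{-8} i$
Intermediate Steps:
$M{\left(L \right)} = \sqrt{53 + L}$
$c{\left(W \right)} = \frac{1}{6 + W}$ ($c{\left(W \right)} = \frac{1}{W + 6} = \frac{1}{6 + W}$)
$y{\left(Q \right)} = \frac{Q^{2}}{6 + Q}$
$\frac{y{\left(-2 \right)}}{M{\left(-263 \right)} + 32796} = \frac{\left(-2\right)^{2} \frac{1}{6 - 2}}{\sqrt{53 - 263} + 32796} = \frac{4 \cdot \frac{1}{4}}{\sqrt{-210} + 32796} = \frac{4 \cdot \frac{1}{4}}{i \sqrt{210} + 32796} = \frac{1}{32796 + i \sqrt{210}} \cdot 1 = \frac{1}{32796 + i \sqrt{210}}$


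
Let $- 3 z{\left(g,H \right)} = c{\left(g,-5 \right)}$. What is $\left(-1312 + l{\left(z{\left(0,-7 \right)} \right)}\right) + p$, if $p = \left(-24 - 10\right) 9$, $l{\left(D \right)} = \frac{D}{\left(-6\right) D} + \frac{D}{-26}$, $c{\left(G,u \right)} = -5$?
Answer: $- \frac{21037}{13} \approx -1618.2$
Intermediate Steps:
$z{\left(g,H \right)} = \frac{5}{3}$ ($z{\left(g,H \right)} = \left(- \frac{1}{3}\right) \left(-5\right) = \frac{5}{3}$)
$l{\left(D \right)} = - \frac{1}{6} - \frac{D}{26}$ ($l{\left(D \right)} = D \left(- \frac{1}{6 D}\right) + D \left(- \frac{1}{26}\right) = - \frac{1}{6} - \frac{D}{26}$)
$p = -306$ ($p = \left(-34\right) 9 = -306$)
$\left(-1312 + l{\left(z{\left(0,-7 \right)} \right)}\right) + p = \left(-1312 - \frac{3}{13}\right) - 306 = - \frac{17059}{13} - 306 = - \frac{21037}{13}$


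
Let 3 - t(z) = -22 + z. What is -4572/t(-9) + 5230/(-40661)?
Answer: -93039956/691237 ≈ -134.60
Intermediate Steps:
t(z) = 25 - z (t(z) = 3 - (-22 + z) = 3 + (22 - z) = 25 - z)
-4572/t(-9) + 5230/(-40661) = -4572/(25 - 1*(-9)) + 5230/(-40661) = -4572/(25 + 9) + 5230*(-1/40661) = -4572/34 - 5230/40661 = -4572*1/34 - 5230/40661 = -2286/17 - 5230/40661 = -93039956/691237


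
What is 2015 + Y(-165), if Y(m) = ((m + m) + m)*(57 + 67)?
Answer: -59365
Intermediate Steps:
Y(m) = 372*m (Y(m) = (2*m + m)*124 = (3*m)*124 = 372*m)
2015 + Y(-165) = 2015 + 372*(-165) = 2015 - 61380 = -59365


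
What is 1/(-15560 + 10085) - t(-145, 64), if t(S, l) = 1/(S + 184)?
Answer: -1838/71175 ≈ -0.025824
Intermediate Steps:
t(S, l) = 1/(184 + S)
1/(-15560 + 10085) - t(-145, 64) = 1/(-15560 + 10085) - 1/(184 - 145) = 1/(-5475) - 1/39 = -1/5475 - 1*1/39 = -1/5475 - 1/39 = -1838/71175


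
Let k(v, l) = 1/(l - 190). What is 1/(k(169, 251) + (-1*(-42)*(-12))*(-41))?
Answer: 61/1260505 ≈ 4.8393e-5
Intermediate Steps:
k(v, l) = 1/(-190 + l)
1/(k(169, 251) + (-1*(-42)*(-12))*(-41)) = 1/(1/(-190 + 251) + (-1*(-42)*(-12))*(-41)) = 1/(1/61 + (42*(-12))*(-41)) = 1/(1/61 - 504*(-41)) = 1/(1/61 + 20664) = 1/(1260505/61) = 61/1260505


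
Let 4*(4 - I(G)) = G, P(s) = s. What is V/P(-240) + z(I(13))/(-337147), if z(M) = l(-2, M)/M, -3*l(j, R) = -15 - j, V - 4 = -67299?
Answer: 13612983587/48549168 ≈ 280.40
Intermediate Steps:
V = -67295 (V = 4 - 67299 = -67295)
l(j, R) = 5 + j/3 (l(j, R) = -(-15 - j)/3 = 5 + j/3)
I(G) = 4 - G/4
z(M) = 13/(3*M) (z(M) = (5 + (⅓)*(-2))/M = (5 - ⅔)/M = 13/(3*M))
V/P(-240) + z(I(13))/(-337147) = -67295/(-240) + (13/(3*(4 - ¼*13)))/(-337147) = -67295*(-1/240) + (13/(3*(4 - 13/4)))*(-1/337147) = 13459/48 + (13/(3*(¾)))*(-1/337147) = 13459/48 + ((13/3)*(4/3))*(-1/337147) = 13459/48 + (52/9)*(-1/337147) = 13459/48 - 52/3034323 = 13612983587/48549168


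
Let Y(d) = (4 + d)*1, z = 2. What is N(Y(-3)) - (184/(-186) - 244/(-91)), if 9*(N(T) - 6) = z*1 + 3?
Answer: 123479/25389 ≈ 4.8635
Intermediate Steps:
Y(d) = 4 + d
N(T) = 59/9 (N(T) = 6 + (2*1 + 3)/9 = 6 + (2 + 3)/9 = 6 + (⅑)*5 = 6 + 5/9 = 59/9)
N(Y(-3)) - (184/(-186) - 244/(-91)) = 59/9 - (184/(-186) - 244/(-91)) = 59/9 - (184*(-1/186) - 244*(-1/91)) = 59/9 - (-92/93 + 244/91) = 59/9 - 1*14320/8463 = 59/9 - 14320/8463 = 123479/25389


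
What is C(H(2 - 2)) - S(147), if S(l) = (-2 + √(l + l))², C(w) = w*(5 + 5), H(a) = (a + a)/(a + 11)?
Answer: -298 + 28*√6 ≈ -229.41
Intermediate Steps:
H(a) = 2*a/(11 + a) (H(a) = (2*a)/(11 + a) = 2*a/(11 + a))
C(w) = 10*w (C(w) = w*10 = 10*w)
S(l) = (-2 + √2*√l)² (S(l) = (-2 + √(2*l))² = (-2 + √2*√l)²)
C(H(2 - 2)) - S(147) = 10*(2*(2 - 2)/(11 + (2 - 2))) - (-2 + √2*√147)² = 10*(2*0/(11 + 0)) - (-2 + √2*(7*√3))² = 10*(2*0/11) - (-2 + 7*√6)² = 10*(2*0*(1/11)) - (-2 + 7*√6)² = 10*0 - (-2 + 7*√6)² = 0 - (-2 + 7*√6)² = -(-2 + 7*√6)²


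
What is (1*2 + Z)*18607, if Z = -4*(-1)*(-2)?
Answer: -111642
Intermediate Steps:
Z = -8 (Z = 4*(-2) = -8)
(1*2 + Z)*18607 = (1*2 - 8)*18607 = (2 - 8)*18607 = -6*18607 = -111642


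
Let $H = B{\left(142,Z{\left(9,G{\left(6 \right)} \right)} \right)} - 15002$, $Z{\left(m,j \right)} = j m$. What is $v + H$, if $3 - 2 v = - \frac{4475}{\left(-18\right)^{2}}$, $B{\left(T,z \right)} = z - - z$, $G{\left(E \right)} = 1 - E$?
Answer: $- \frac{9774169}{648} \approx -15084.0$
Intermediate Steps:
$B{\left(T,z \right)} = 2 z$ ($B{\left(T,z \right)} = z + z = 2 z$)
$v = \frac{5447}{648}$ ($v = \frac{3}{2} - \frac{\left(-1\right) \frac{4475}{\left(-18\right)^{2}}}{2} = \frac{3}{2} - \frac{\left(-1\right) \frac{4475}{324}}{2} = \frac{3}{2} - - \frac{4475}{648} = \frac{3}{2} + \frac{4475}{648} = \frac{5447}{648} \approx 8.4059$)
$H = -15092$ ($H = 2 \left(1 - 6\right) 9 - 15002 = 2 \left(\left(-5\right) 9\right) - 15002 = 2 \left(-45\right) - 15002 = -90 - 15002 = -15092$)
$v + H = \frac{5447}{648} - 15092 = - \frac{9774169}{648}$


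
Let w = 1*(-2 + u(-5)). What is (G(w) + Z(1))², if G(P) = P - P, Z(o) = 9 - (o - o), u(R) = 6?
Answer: 81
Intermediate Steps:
w = 4 (w = 1*(-2 + 6) = 1*4 = 4)
Z(o) = 9 (Z(o) = 9 - 1*0 = 9 + 0 = 9)
G(P) = 0
(G(w) + Z(1))² = (0 + 9)² = 9² = 81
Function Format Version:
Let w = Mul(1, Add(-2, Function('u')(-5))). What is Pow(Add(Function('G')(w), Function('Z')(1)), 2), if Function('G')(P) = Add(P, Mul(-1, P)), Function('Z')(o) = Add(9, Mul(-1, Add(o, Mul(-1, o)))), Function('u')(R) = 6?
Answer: 81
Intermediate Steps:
w = 4 (w = Mul(1, Add(-2, 6)) = Mul(1, 4) = 4)
Function('Z')(o) = 9 (Function('Z')(o) = Add(9, Mul(-1, 0)) = Add(9, 0) = 9)
Function('G')(P) = 0
Pow(Add(Function('G')(w), Function('Z')(1)), 2) = Pow(Add(0, 9), 2) = Pow(9, 2) = 81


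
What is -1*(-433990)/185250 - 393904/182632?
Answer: 78621821/422907225 ≈ 0.18591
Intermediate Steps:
-1*(-433990)/185250 - 393904/182632 = 433990*(1/185250) - 393904*1/182632 = 43399/18525 - 49238/22829 = 78621821/422907225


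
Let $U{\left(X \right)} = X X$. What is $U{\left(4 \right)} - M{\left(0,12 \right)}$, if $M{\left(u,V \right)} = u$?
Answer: $16$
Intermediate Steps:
$U{\left(X \right)} = X^{2}$
$U{\left(4 \right)} - M{\left(0,12 \right)} = 4^{2} - 0 = 16 + 0 = 16$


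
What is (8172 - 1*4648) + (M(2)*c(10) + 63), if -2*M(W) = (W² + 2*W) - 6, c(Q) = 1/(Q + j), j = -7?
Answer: 10760/3 ≈ 3586.7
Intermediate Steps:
c(Q) = 1/(-7 + Q) (c(Q) = 1/(Q - 7) = 1/(-7 + Q))
M(W) = 3 - W - W²/2 (M(W) = -((W² + 2*W) - 6)/2 = -(-6 + W² + 2*W)/2 = 3 - W - W²/2)
(8172 - 1*4648) + (M(2)*c(10) + 63) = (8172 - 1*4648) + ((3 - 1*2 - ½*2²)/(-7 + 10) + 63) = (8172 - 4648) + ((3 - 2 - ½*4)/3 + 63) = 3524 + ((3 - 2 - 2)*(⅓) + 63) = 3524 + (-1*⅓ + 63) = 3524 + (-⅓ + 63) = 3524 + 188/3 = 10760/3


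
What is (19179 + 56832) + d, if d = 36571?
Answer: 112582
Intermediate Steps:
(19179 + 56832) + d = (19179 + 56832) + 36571 = 76011 + 36571 = 112582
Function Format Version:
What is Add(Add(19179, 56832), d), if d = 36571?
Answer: 112582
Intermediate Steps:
Add(Add(19179, 56832), d) = Add(Add(19179, 56832), 36571) = Add(76011, 36571) = 112582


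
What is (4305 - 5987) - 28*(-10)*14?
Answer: 2238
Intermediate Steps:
(4305 - 5987) - 28*(-10)*14 = -1682 + 280*14 = -1682 + 3920 = 2238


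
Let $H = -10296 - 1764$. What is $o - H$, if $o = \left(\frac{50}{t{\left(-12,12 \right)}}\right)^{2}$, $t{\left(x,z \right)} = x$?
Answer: $\frac{434785}{36} \approx 12077.0$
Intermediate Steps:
$H = -12060$
$o = \frac{625}{36}$ ($o = \left(\frac{50}{-12}\right)^{2} = \left(50 \left(- \frac{1}{12}\right)\right)^{2} = \left(- \frac{25}{6}\right)^{2} = \frac{625}{36} \approx 17.361$)
$o - H = \frac{625}{36} - -12060 = \frac{625}{36} + 12060 = \frac{434785}{36}$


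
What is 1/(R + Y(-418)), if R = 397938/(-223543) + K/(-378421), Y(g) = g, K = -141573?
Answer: -84593365603/35478967264813 ≈ -0.0023843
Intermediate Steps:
R = -118940442759/84593365603 (R = 397938/(-223543) - 141573/(-378421) = 397938*(-1/223543) - 141573*(-1/378421) = -397938/223543 + 141573/378421 = -118940442759/84593365603 ≈ -1.4060)
1/(R + Y(-418)) = 1/(-118940442759/84593365603 - 418) = 1/(-35478967264813/84593365603) = -84593365603/35478967264813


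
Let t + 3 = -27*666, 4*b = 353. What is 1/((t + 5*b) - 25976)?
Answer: -4/174079 ≈ -2.2978e-5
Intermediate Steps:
b = 353/4 (b = (¼)*353 = 353/4 ≈ 88.250)
t = -17985 (t = -3 - 27*666 = -3 - 17982 = -17985)
1/((t + 5*b) - 25976) = 1/((-17985 + 5*(353/4)) - 25976) = 1/((-17985 + 1765/4) - 25976) = 1/(-70175/4 - 25976) = 1/(-174079/4) = -4/174079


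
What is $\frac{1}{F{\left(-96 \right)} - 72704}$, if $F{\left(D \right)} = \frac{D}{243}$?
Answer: $- \frac{81}{5889056} \approx -1.3754 \cdot 10^{-5}$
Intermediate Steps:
$F{\left(D \right)} = \frac{D}{243}$ ($F{\left(D \right)} = D \frac{1}{243} = \frac{D}{243}$)
$\frac{1}{F{\left(-96 \right)} - 72704} = \frac{1}{\frac{1}{243} \left(-96\right) - 72704} = \frac{1}{- \frac{32}{81} - 72704} = \frac{1}{- \frac{5889056}{81}} = - \frac{81}{5889056}$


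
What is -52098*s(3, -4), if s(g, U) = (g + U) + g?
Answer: -104196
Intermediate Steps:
s(g, U) = U + 2*g (s(g, U) = (U + g) + g = U + 2*g)
-52098*s(3, -4) = -52098*(-4 + 2*3) = -52098*(-4 + 6) = -52098*2 = -104196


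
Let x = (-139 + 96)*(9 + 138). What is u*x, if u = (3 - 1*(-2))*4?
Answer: -126420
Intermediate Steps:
u = 20 (u = (3 + 2)*4 = 5*4 = 20)
x = -6321 (x = -43*147 = -6321)
u*x = 20*(-6321) = -126420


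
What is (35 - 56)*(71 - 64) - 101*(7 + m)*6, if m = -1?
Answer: -3783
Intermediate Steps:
(35 - 56)*(71 - 64) - 101*(7 + m)*6 = (35 - 56)*(71 - 64) - 101*(7 - 1)*6 = -21*7 - 606*6 = -147 - 101*36 = -147 - 3636 = -3783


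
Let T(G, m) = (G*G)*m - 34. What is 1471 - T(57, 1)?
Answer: -1744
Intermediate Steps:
T(G, m) = -34 + m*G² (T(G, m) = G²*m - 34 = m*G² - 34 = -34 + m*G²)
1471 - T(57, 1) = 1471 - (-34 + 1*57²) = 1471 - (-34 + 1*3249) = 1471 - (-34 + 3249) = 1471 - 1*3215 = 1471 - 3215 = -1744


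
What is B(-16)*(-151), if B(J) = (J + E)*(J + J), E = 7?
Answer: -43488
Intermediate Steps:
B(J) = 2*J*(7 + J) (B(J) = (J + 7)*(J + J) = (7 + J)*(2*J) = 2*J*(7 + J))
B(-16)*(-151) = (2*(-16)*(7 - 16))*(-151) = (2*(-16)*(-9))*(-151) = 288*(-151) = -43488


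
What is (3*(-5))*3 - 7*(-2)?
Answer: -31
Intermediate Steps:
(3*(-5))*3 - 7*(-2) = -15*3 + 14 = -45 + 14 = -31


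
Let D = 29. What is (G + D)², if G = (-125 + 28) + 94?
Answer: 676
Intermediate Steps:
G = -3 (G = -97 + 94 = -3)
(G + D)² = (-3 + 29)² = 26² = 676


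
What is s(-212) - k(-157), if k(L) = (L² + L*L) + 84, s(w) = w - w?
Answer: -49382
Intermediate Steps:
s(w) = 0
k(L) = 84 + 2*L² (k(L) = (L² + L²) + 84 = 2*L² + 84 = 84 + 2*L²)
s(-212) - k(-157) = 0 - (84 + 2*(-157)²) = 0 - (84 + 2*24649) = 0 - (84 + 49298) = 0 - 1*49382 = 0 - 49382 = -49382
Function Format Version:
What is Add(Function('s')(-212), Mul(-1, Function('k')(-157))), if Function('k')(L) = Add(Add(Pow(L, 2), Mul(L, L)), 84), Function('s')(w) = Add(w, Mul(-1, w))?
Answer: -49382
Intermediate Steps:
Function('s')(w) = 0
Function('k')(L) = Add(84, Mul(2, Pow(L, 2))) (Function('k')(L) = Add(Add(Pow(L, 2), Pow(L, 2)), 84) = Add(Mul(2, Pow(L, 2)), 84) = Add(84, Mul(2, Pow(L, 2))))
Add(Function('s')(-212), Mul(-1, Function('k')(-157))) = Add(0, Mul(-1, Add(84, Mul(2, Pow(-157, 2))))) = Add(0, Mul(-1, Add(84, Mul(2, 24649)))) = Add(0, Mul(-1, Add(84, 49298))) = Add(0, Mul(-1, 49382)) = Add(0, -49382) = -49382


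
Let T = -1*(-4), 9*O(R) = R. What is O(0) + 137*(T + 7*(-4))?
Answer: -3288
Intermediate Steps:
O(R) = R/9
T = 4
O(0) + 137*(T + 7*(-4)) = (⅑)*0 + 137*(4 + 7*(-4)) = 0 + 137*(4 - 28) = 0 + 137*(-24) = 0 - 3288 = -3288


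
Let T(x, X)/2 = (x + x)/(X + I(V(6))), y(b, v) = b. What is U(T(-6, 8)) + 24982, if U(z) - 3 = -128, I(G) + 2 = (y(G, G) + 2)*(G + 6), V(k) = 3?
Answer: 24857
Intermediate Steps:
I(G) = -2 + (2 + G)*(6 + G) (I(G) = -2 + (G + 2)*(G + 6) = -2 + (2 + G)*(6 + G))
T(x, X) = 4*x/(43 + X) (T(x, X) = 2*((x + x)/(X + (10 + 3² + 8*3))) = 2*((2*x)/(X + (10 + 9 + 24))) = 2*((2*x)/(X + 43)) = 2*((2*x)/(43 + X)) = 2*(2*x/(43 + X)) = 4*x/(43 + X))
U(z) = -125 (U(z) = 3 - 128 = -125)
U(T(-6, 8)) + 24982 = -125 + 24982 = 24857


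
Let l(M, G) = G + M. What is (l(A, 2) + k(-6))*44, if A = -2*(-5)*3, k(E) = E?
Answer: 1144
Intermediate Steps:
A = 30 (A = 10*3 = 30)
(l(A, 2) + k(-6))*44 = ((2 + 30) - 6)*44 = (32 - 6)*44 = 26*44 = 1144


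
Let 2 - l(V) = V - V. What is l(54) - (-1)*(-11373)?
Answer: -11371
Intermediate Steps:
l(V) = 2 (l(V) = 2 - (V - V) = 2 - 1*0 = 2 + 0 = 2)
l(54) - (-1)*(-11373) = 2 - (-1)*(-11373) = 2 - 1*11373 = 2 - 11373 = -11371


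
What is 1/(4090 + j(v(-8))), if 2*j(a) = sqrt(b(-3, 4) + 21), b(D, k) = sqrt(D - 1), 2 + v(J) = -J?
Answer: 1/(4090 + sqrt(21 + 2*I)/2) ≈ 0.00024436 - 7.0e-9*I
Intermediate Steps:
v(J) = -2 - J
b(D, k) = sqrt(-1 + D)
j(a) = sqrt(21 + 2*I)/2 (j(a) = sqrt(sqrt(-1 - 3) + 21)/2 = sqrt(sqrt(-4) + 21)/2 = sqrt(2*I + 21)/2 = sqrt(21 + 2*I)/2)
1/(4090 + j(v(-8))) = 1/(4090 + sqrt(21 + 2*I)/2)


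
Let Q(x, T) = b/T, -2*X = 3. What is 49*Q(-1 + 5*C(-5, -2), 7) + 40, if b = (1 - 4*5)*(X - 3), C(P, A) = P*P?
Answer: 1277/2 ≈ 638.50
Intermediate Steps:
X = -3/2 (X = -1/2*3 = -3/2 ≈ -1.5000)
C(P, A) = P**2
b = 171/2 (b = (1 - 4*5)*(-3/2 - 3) = (1 - 20)*(-9/2) = -19*(-9/2) = 171/2 ≈ 85.500)
Q(x, T) = 171/(2*T)
49*Q(-1 + 5*C(-5, -2), 7) + 40 = 49*((171/2)/7) + 40 = 49*((171/2)*(1/7)) + 40 = 49*(171/14) + 40 = 1197/2 + 40 = 1277/2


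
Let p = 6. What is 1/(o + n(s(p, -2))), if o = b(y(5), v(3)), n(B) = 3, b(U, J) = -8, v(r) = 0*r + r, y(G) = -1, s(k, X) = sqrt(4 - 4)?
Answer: -1/5 ≈ -0.20000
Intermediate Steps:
s(k, X) = 0 (s(k, X) = sqrt(0) = 0)
v(r) = r (v(r) = 0 + r = r)
o = -8
1/(o + n(s(p, -2))) = 1/(-8 + 3) = 1/(-5) = -1/5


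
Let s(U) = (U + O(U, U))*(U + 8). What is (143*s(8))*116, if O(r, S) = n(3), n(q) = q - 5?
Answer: 1592448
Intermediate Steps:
n(q) = -5 + q
O(r, S) = -2 (O(r, S) = -5 + 3 = -2)
s(U) = (-2 + U)*(8 + U) (s(U) = (U - 2)*(U + 8) = (-2 + U)*(8 + U))
(143*s(8))*116 = (143*(-16 + 8² + 6*8))*116 = (143*(-16 + 64 + 48))*116 = (143*96)*116 = 13728*116 = 1592448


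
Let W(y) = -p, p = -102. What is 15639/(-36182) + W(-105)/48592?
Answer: -189059931/439538936 ≈ -0.43013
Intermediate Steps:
W(y) = 102 (W(y) = -1*(-102) = 102)
15639/(-36182) + W(-105)/48592 = 15639/(-36182) + 102/48592 = 15639*(-1/36182) + 102*(1/48592) = -15639/36182 + 51/24296 = -189059931/439538936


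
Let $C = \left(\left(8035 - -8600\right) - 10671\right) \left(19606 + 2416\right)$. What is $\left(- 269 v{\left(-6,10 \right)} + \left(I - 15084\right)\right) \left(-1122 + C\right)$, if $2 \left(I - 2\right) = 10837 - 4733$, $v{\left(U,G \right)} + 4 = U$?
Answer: $-1226697723240$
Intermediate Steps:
$v{\left(U,G \right)} = -4 + U$
$C = 131339208$ ($C = \left(\left(8035 + 8600\right) - 10671\right) 22022 = \left(16635 - 10671\right) 22022 = 5964 \cdot 22022 = 131339208$)
$I = 3054$ ($I = 2 + \frac{10837 - 4733}{2} = 2 + \frac{1}{2} \cdot 6104 = 2 + 3052 = 3054$)
$\left(- 269 v{\left(-6,10 \right)} + \left(I - 15084\right)\right) \left(-1122 + C\right) = \left(- 269 \left(-4 - 6\right) + \left(3054 - 15084\right)\right) \left(-1122 + 131339208\right) = \left(\left(-269\right) \left(-10\right) + \left(3054 - 15084\right)\right) 131338086 = \left(2690 - 12030\right) 131338086 = \left(-9340\right) 131338086 = -1226697723240$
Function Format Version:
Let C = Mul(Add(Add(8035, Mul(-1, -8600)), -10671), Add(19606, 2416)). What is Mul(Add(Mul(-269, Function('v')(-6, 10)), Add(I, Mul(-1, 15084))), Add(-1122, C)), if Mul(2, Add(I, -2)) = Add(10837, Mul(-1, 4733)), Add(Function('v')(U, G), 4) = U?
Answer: -1226697723240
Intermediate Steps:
Function('v')(U, G) = Add(-4, U)
C = 131339208 (C = Mul(Add(Add(8035, 8600), -10671), 22022) = Mul(Add(16635, -10671), 22022) = Mul(5964, 22022) = 131339208)
I = 3054 (I = Add(2, Mul(Rational(1, 2), Add(10837, Mul(-1, 4733)))) = Add(2, Mul(Rational(1, 2), Add(10837, -4733))) = Add(2, Mul(Rational(1, 2), 6104)) = Add(2, 3052) = 3054)
Mul(Add(Mul(-269, Function('v')(-6, 10)), Add(I, Mul(-1, 15084))), Add(-1122, C)) = Mul(Add(Mul(-269, Add(-4, -6)), Add(3054, Mul(-1, 15084))), Add(-1122, 131339208)) = Mul(Add(Mul(-269, -10), Add(3054, -15084)), 131338086) = Mul(Add(2690, -12030), 131338086) = Mul(-9340, 131338086) = -1226697723240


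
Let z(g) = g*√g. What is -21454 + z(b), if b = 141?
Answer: -21454 + 141*√141 ≈ -19780.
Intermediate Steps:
z(g) = g^(3/2)
-21454 + z(b) = -21454 + 141^(3/2) = -21454 + 141*√141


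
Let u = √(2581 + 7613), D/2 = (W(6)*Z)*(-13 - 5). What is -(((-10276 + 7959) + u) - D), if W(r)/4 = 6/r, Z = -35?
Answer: 7357 - √10194 ≈ 7256.0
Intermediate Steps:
W(r) = 24/r (W(r) = 4*(6/r) = 24/r)
D = 5040 (D = 2*(((24/6)*(-35))*(-13 - 5)) = 2*(((24*(⅙))*(-35))*(-18)) = 2*((4*(-35))*(-18)) = 2*(-140*(-18)) = 2*2520 = 5040)
u = √10194 ≈ 100.97
-(((-10276 + 7959) + u) - D) = -(((-10276 + 7959) + √10194) - 1*5040) = -((-2317 + √10194) - 5040) = -(-7357 + √10194) = 7357 - √10194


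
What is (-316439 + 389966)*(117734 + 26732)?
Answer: 10622151582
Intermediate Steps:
(-316439 + 389966)*(117734 + 26732) = 73527*144466 = 10622151582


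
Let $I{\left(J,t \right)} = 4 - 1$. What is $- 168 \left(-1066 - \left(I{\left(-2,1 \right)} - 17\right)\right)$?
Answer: $176736$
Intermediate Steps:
$I{\left(J,t \right)} = 3$ ($I{\left(J,t \right)} = 4 - 1 = 3$)
$- 168 \left(-1066 - \left(I{\left(-2,1 \right)} - 17\right)\right) = - 168 \left(-1066 - \left(3 - 17\right)\right) = - 168 \left(-1066 - -14\right) = - 168 \left(-1066 + 14\right) = \left(-168\right) \left(-1052\right) = 176736$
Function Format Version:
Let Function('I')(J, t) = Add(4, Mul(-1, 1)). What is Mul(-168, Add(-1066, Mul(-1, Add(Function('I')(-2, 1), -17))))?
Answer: 176736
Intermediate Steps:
Function('I')(J, t) = 3 (Function('I')(J, t) = Add(4, -1) = 3)
Mul(-168, Add(-1066, Mul(-1, Add(Function('I')(-2, 1), -17)))) = Mul(-168, Add(-1066, Mul(-1, Add(3, -17)))) = Mul(-168, Add(-1066, Mul(-1, -14))) = Mul(-168, Add(-1066, 14)) = Mul(-168, -1052) = 176736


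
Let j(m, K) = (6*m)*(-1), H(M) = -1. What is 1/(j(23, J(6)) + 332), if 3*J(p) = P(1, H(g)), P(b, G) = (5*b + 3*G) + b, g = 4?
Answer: 1/194 ≈ 0.0051546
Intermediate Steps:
P(b, G) = 3*G + 6*b (P(b, G) = (3*G + 5*b) + b = 3*G + 6*b)
J(p) = 1 (J(p) = (3*(-1) + 6*1)/3 = (-3 + 6)/3 = (1/3)*3 = 1)
j(m, K) = -6*m
1/(j(23, J(6)) + 332) = 1/(-6*23 + 332) = 1/(-138 + 332) = 1/194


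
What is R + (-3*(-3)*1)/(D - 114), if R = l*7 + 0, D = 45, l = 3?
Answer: 480/23 ≈ 20.870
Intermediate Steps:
R = 21 (R = 3*7 + 0 = 21 + 0 = 21)
R + (-3*(-3)*1)/(D - 114) = 21 + (-3*(-3)*1)/(45 - 114) = 21 + (9*1)/(-69) = 21 + 9*(-1/69) = 21 - 3/23 = 480/23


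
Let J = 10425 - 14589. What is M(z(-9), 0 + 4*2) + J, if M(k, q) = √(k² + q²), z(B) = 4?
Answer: -4164 + 4*√5 ≈ -4155.1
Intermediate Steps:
J = -4164
M(z(-9), 0 + 4*2) + J = √(4² + (0 + 4*2)²) - 4164 = √(16 + (0 + 8)²) - 4164 = √(16 + 8²) - 4164 = √(16 + 64) - 4164 = √80 - 4164 = 4*√5 - 4164 = -4164 + 4*√5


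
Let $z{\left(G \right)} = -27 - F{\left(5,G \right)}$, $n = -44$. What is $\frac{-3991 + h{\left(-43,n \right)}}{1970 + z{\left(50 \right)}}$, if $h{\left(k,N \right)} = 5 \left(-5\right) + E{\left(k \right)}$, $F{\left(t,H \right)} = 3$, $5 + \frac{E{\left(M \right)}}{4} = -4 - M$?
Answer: $-2$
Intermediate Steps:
$E{\left(M \right)} = -36 - 4 M$ ($E{\left(M \right)} = -20 + 4 \left(-4 - M\right) = -20 - \left(16 + 4 M\right) = -36 - 4 M$)
$z{\left(G \right)} = -30$ ($z{\left(G \right)} = -27 - 3 = -30$)
$h{\left(k,N \right)} = -61 - 4 k$ ($h{\left(k,N \right)} = 5 \left(-5\right) - \left(36 + 4 k\right) = -25 - \left(36 + 4 k\right) = -61 - 4 k$)
$\frac{-3991 + h{\left(-43,n \right)}}{1970 + z{\left(50 \right)}} = \frac{-3991 - -111}{1970 - 30} = \frac{-3991 + \left(-61 + 172\right)}{1940} = \left(-3991 + 111\right) \frac{1}{1940} = \left(-3880\right) \frac{1}{1940} = -2$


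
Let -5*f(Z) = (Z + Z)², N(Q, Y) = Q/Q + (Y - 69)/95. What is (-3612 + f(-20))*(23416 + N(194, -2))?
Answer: -8746907008/95 ≈ -9.2073e+7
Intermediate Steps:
N(Q, Y) = 26/95 + Y/95 (N(Q, Y) = 1 + (-69 + Y)*(1/95) = 1 + (-69/95 + Y/95) = 26/95 + Y/95)
f(Z) = -4*Z²/5 (f(Z) = -(Z + Z)²/5 = -4*Z²/5)
(-3612 + f(-20))*(23416 + N(194, -2)) = (-3612 - ⅘*(-20)²)*(23416 + (26/95 + (1/95)*(-2))) = (-3612 - ⅘*400)*(23416 + (26/95 - 2/95)) = (-3612 - 320)*(23416 + 24/95) = -3932*2224544/95 = -8746907008/95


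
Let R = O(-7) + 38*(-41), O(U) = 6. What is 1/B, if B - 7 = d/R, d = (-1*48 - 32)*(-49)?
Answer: 97/434 ≈ 0.22350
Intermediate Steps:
R = -1552 (R = 6 + 38*(-41) = 6 - 1558 = -1552)
d = 3920 (d = (-48 - 32)*(-49) = -80*(-49) = 3920)
B = 434/97 (B = 7 + 3920/(-1552) = 7 + 3920*(-1/1552) = 7 - 245/97 = 434/97 ≈ 4.4742)
1/B = 1/(434/97) = 97/434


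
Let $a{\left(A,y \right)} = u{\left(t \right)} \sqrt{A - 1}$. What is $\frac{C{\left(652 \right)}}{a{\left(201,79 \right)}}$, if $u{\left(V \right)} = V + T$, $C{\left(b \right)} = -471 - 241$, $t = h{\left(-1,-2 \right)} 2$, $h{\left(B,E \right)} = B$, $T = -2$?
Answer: $\frac{89 \sqrt{2}}{10} \approx 12.587$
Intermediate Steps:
$t = -2$ ($t = \left(-1\right) 2 = -2$)
$C{\left(b \right)} = -712$ ($C{\left(b \right)} = -471 - 241 = -712$)
$u{\left(V \right)} = -2 + V$ ($u{\left(V \right)} = V - 2 = -2 + V$)
$a{\left(A,y \right)} = - 4 \sqrt{-1 + A}$ ($a{\left(A,y \right)} = \left(-2 - 2\right) \sqrt{A - 1} = - 4 \sqrt{-1 + A}$)
$\frac{C{\left(652 \right)}}{a{\left(201,79 \right)}} = - \frac{712}{\left(-4\right) \sqrt{-1 + 201}} = - \frac{712}{\left(-4\right) \sqrt{200}} = - \frac{712}{\left(-4\right) 10 \sqrt{2}} = - \frac{712}{\left(-40\right) \sqrt{2}} = - 712 \left(- \frac{\sqrt{2}}{80}\right) = \frac{89 \sqrt{2}}{10}$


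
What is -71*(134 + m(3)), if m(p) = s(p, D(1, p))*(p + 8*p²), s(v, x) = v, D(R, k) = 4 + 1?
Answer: -25489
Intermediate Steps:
D(R, k) = 5
m(p) = p*(p + 8*p²)
-71*(134 + m(3)) = -71*(134 + 3²*(1 + 8*3)) = -71*(134 + 9*(1 + 24)) = -71*(134 + 9*25) = -71*(134 + 225) = -71*359 = -25489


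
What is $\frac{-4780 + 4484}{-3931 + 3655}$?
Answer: $\frac{74}{69} \approx 1.0725$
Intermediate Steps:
$\frac{-4780 + 4484}{-3931 + 3655} = - \frac{296}{-276} = \left(-296\right) \left(- \frac{1}{276}\right) = \frac{74}{69}$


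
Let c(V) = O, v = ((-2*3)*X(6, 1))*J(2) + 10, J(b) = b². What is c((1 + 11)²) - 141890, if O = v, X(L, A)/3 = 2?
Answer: -142024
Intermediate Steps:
X(L, A) = 6 (X(L, A) = 3*2 = 6)
v = -134 (v = (-2*3*6)*2² + 10 = -6*6*4 + 10 = -36*4 + 10 = -144 + 10 = -134)
O = -134
c(V) = -134
c((1 + 11)²) - 141890 = -134 - 141890 = -142024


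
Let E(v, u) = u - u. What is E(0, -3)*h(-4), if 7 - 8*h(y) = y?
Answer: 0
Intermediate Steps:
h(y) = 7/8 - y/8
E(v, u) = 0
E(0, -3)*h(-4) = 0*(7/8 - 1/8*(-4)) = 0*(7/8 + 1/2) = 0*(11/8) = 0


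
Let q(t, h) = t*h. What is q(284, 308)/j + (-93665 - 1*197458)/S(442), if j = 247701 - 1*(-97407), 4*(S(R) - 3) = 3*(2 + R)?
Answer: -1195708163/1380432 ≈ -866.18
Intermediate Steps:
S(R) = 9/2 + 3*R/4 (S(R) = 3 + (3*(2 + R))/4 = 3 + (6 + 3*R)/4 = 3 + (3/2 + 3*R/4) = 9/2 + 3*R/4)
j = 345108 (j = 247701 + 97407 = 345108)
q(t, h) = h*t
q(284, 308)/j + (-93665 - 1*197458)/S(442) = (308*284)/345108 + (-93665 - 1*197458)/(9/2 + (¾)*442) = 87472*(1/345108) + (-93665 - 197458)/(9/2 + 663/2) = 21868/86277 - 291123/336 = 21868/86277 - 291123*1/336 = 21868/86277 - 13863/16 = -1195708163/1380432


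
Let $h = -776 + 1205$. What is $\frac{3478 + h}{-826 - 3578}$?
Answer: $- \frac{3907}{4404} \approx -0.88715$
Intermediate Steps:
$h = 429$
$\frac{3478 + h}{-826 - 3578} = \frac{3478 + 429}{-826 - 3578} = \frac{3907}{-4404} = 3907 \left(- \frac{1}{4404}\right) = - \frac{3907}{4404}$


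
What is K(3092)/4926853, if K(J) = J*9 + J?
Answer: 30920/4926853 ≈ 0.0062758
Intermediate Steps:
K(J) = 10*J (K(J) = 9*J + J = 10*J)
K(3092)/4926853 = (10*3092)/4926853 = 30920*(1/4926853) = 30920/4926853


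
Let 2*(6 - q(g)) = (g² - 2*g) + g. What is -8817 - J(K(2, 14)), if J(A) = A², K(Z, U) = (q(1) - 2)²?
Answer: -9073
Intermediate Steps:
q(g) = 6 + g/2 - g²/2 (q(g) = 6 - ((g² - 2*g) + g)/2 = 6 - (g² - g)/2 = 6 + (g/2 - g²/2) = 6 + g/2 - g²/2)
K(Z, U) = 16 (K(Z, U) = ((6 + (½)*1 - ½*1²) - 2)² = ((6 + ½ - ½*1) - 2)² = ((6 + ½ - ½) - 2)² = (6 - 2)² = 4² = 16)
-8817 - J(K(2, 14)) = -8817 - 1*16² = -8817 - 1*256 = -8817 - 256 = -9073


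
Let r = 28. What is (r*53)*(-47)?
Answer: -69748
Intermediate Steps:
(r*53)*(-47) = (28*53)*(-47) = 1484*(-47) = -69748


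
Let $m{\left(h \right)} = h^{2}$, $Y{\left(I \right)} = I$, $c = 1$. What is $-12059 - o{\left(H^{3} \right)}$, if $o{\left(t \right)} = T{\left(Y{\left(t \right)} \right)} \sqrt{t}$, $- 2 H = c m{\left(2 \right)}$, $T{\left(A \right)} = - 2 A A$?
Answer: $-12059 + 256 i \sqrt{2} \approx -12059.0 + 362.04 i$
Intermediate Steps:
$T{\left(A \right)} = - 2 A^{2}$
$H = -2$ ($H = - \frac{1 \cdot 2^{2}}{2} = - \frac{1 \cdot 4}{2} = \left(- \frac{1}{2}\right) 4 = -2$)
$o{\left(t \right)} = - 2 t^{\frac{5}{2}}$ ($o{\left(t \right)} = - 2 t^{2} \sqrt{t} = - 2 t^{\frac{5}{2}}$)
$-12059 - o{\left(H^{3} \right)} = -12059 - - 2 \left(\left(-2\right)^{3}\right)^{\frac{5}{2}} = -12059 - - 2 \left(-8\right)^{\frac{5}{2}} = -12059 - - 2 \cdot 128 i \sqrt{2} = -12059 - - 256 i \sqrt{2} = -12059 + 256 i \sqrt{2}$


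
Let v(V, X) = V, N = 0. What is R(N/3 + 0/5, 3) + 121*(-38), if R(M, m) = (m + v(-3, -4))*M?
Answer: -4598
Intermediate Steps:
R(M, m) = M*(-3 + m) (R(M, m) = (m - 3)*M = (-3 + m)*M = M*(-3 + m))
R(N/3 + 0/5, 3) + 121*(-38) = (0/3 + 0/5)*(-3 + 3) + 121*(-38) = (0*(1/3) + 0*(1/5))*0 - 4598 = (0 + 0)*0 - 4598 = 0*0 - 4598 = 0 - 4598 = -4598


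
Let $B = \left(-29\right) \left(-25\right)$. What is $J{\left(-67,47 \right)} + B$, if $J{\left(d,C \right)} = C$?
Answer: $772$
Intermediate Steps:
$B = 725$
$J{\left(-67,47 \right)} + B = 47 + 725 = 772$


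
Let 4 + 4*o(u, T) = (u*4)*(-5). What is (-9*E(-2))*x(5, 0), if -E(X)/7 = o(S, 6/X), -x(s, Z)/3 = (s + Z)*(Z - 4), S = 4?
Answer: -79380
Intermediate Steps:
x(s, Z) = -3*(-4 + Z)*(Z + s) (x(s, Z) = -3*(s + Z)*(Z - 4) = -3*(Z + s)*(-4 + Z) = -3*(-4 + Z)*(Z + s))
o(u, T) = -1 - 5*u (o(u, T) = -1 + ((u*4)*(-5))/4 = -1 + ((4*u)*(-5))/4 = -1 + (-20*u)/4 = -1 - 5*u)
E(X) = 147 (E(X) = -7*(-1 - 5*4) = -7*(-1 - 20) = -7*(-21) = 147)
(-9*E(-2))*x(5, 0) = (-9*147)*(-3*0² + 12*0 + 12*5 - 3*0*5) = -1323*(-3*0 + 0 + 60 + 0) = -1323*(0 + 0 + 60 + 0) = -1323*60 = -79380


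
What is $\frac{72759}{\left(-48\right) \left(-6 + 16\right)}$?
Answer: $- \frac{24253}{160} \approx -151.58$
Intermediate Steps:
$\frac{72759}{\left(-48\right) \left(-6 + 16\right)} = \frac{72759}{\left(-48\right) 10} = \frac{72759}{-480} = 72759 \left(- \frac{1}{480}\right) = - \frac{24253}{160}$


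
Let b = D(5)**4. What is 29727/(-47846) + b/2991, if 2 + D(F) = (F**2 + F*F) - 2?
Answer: 214139446319/143107386 ≈ 1496.4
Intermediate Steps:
D(F) = -4 + 2*F**2 (D(F) = -2 + ((F**2 + F*F) - 2) = -2 + ((F**2 + F**2) - 2) = -2 + (2*F**2 - 2) = -2 + (-2 + 2*F**2) = -4 + 2*F**2)
b = 4477456 (b = (-4 + 2*5**2)**4 = (-4 + 2*25)**4 = (-4 + 50)**4 = 46**4 = 4477456)
29727/(-47846) + b/2991 = 29727/(-47846) + 4477456/2991 = 29727*(-1/47846) + 4477456*(1/2991) = -29727/47846 + 4477456/2991 = 214139446319/143107386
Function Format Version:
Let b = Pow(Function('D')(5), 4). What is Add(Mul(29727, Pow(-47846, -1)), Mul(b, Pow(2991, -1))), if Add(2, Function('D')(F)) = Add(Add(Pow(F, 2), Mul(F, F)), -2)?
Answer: Rational(214139446319, 143107386) ≈ 1496.4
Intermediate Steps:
Function('D')(F) = Add(-4, Mul(2, Pow(F, 2))) (Function('D')(F) = Add(-2, Add(Add(Pow(F, 2), Mul(F, F)), -2)) = Add(-2, Add(Add(Pow(F, 2), Pow(F, 2)), -2)) = Add(-2, Add(Mul(2, Pow(F, 2)), -2)) = Add(-2, Add(-2, Mul(2, Pow(F, 2)))) = Add(-4, Mul(2, Pow(F, 2))))
b = 4477456 (b = Pow(Add(-4, Mul(2, Pow(5, 2))), 4) = Pow(Add(-4, Mul(2, 25)), 4) = Pow(Add(-4, 50), 4) = Pow(46, 4) = 4477456)
Add(Mul(29727, Pow(-47846, -1)), Mul(b, Pow(2991, -1))) = Add(Mul(29727, Pow(-47846, -1)), Mul(4477456, Pow(2991, -1))) = Add(Mul(29727, Rational(-1, 47846)), Mul(4477456, Rational(1, 2991))) = Add(Rational(-29727, 47846), Rational(4477456, 2991)) = Rational(214139446319, 143107386)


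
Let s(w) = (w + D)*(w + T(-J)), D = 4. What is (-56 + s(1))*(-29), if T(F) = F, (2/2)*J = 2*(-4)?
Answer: 319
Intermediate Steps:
J = -8 (J = 2*(-4) = -8)
s(w) = (4 + w)*(8 + w) (s(w) = (w + 4)*(w - 1*(-8)) = (4 + w)*(w + 8) = (4 + w)*(8 + w))
(-56 + s(1))*(-29) = (-56 + (32 + 1² + 12*1))*(-29) = (-56 + (32 + 1 + 12))*(-29) = (-56 + 45)*(-29) = -11*(-29) = 319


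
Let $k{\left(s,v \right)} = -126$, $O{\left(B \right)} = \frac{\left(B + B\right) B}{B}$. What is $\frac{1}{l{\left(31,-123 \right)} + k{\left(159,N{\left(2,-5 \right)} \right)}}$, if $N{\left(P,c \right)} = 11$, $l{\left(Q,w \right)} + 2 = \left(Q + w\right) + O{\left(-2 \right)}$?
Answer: $- \frac{1}{224} \approx -0.0044643$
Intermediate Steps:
$O{\left(B \right)} = 2 B$ ($O{\left(B \right)} = \frac{2 B B}{B} = \frac{2 B^{2}}{B} = 2 B$)
$l{\left(Q,w \right)} = -6 + Q + w$ ($l{\left(Q,w \right)} = -2 + \left(\left(Q + w\right) + 2 \left(-2\right)\right) = -2 - \left(4 - Q - w\right) = -2 + \left(-4 + Q + w\right) = -6 + Q + w$)
$\frac{1}{l{\left(31,-123 \right)} + k{\left(159,N{\left(2,-5 \right)} \right)}} = \frac{1}{\left(-6 + 31 - 123\right) - 126} = \frac{1}{-98 - 126} = \frac{1}{-224} = - \frac{1}{224}$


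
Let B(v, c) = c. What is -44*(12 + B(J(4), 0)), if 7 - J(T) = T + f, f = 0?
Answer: -528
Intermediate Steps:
J(T) = 7 - T (J(T) = 7 - (T + 0) = 7 - T)
-44*(12 + B(J(4), 0)) = -44*(12 + 0) = -44*12 = -528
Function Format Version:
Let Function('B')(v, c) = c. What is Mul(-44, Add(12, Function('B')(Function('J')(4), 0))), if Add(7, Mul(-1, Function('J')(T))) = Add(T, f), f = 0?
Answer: -528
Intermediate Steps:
Function('J')(T) = Add(7, Mul(-1, T)) (Function('J')(T) = Add(7, Mul(-1, Add(T, 0))) = Add(7, Mul(-1, T)))
Mul(-44, Add(12, Function('B')(Function('J')(4), 0))) = Mul(-44, Add(12, 0)) = Mul(-44, 12) = -528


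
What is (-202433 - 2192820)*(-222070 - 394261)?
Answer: 1476268676743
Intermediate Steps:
(-202433 - 2192820)*(-222070 - 394261) = -2395253*(-616331) = 1476268676743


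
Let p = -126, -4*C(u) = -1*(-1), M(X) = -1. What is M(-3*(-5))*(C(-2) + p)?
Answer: 505/4 ≈ 126.25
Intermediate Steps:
C(u) = -1/4 (C(u) = -(-1)*(-1)/4 = -1/4*1 = -1/4)
M(-3*(-5))*(C(-2) + p) = -(-1/4 - 126) = -1*(-505/4) = 505/4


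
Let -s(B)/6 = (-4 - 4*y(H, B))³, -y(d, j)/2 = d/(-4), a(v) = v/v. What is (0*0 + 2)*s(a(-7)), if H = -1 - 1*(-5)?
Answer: 20736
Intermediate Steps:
a(v) = 1
H = 4 (H = -1 + 5 = 4)
y(d, j) = d/2 (y(d, j) = -2*d/(-4) = -2*d*(-1)/4 = -(-1)*d/2 = d/2)
s(B) = 10368 (s(B) = -6*(-4 - 2*4)³ = -6*(-4 - 4*2)³ = -6*(-4 - 8)³ = -6*(-12)³ = -6*(-1728) = 10368)
(0*0 + 2)*s(a(-7)) = (0*0 + 2)*10368 = (0 + 2)*10368 = 2*10368 = 20736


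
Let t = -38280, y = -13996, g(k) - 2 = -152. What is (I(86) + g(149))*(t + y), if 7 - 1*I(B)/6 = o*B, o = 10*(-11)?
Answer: -2961539952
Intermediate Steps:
g(k) = -150 (g(k) = 2 - 152 = -150)
o = -110
I(B) = 42 + 660*B (I(B) = 42 - (-660)*B = 42 + 660*B)
(I(86) + g(149))*(t + y) = ((42 + 660*86) - 150)*(-38280 - 13996) = ((42 + 56760) - 150)*(-52276) = (56802 - 150)*(-52276) = 56652*(-52276) = -2961539952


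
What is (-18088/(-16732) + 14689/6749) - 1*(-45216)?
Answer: 3215586621/71111 ≈ 45219.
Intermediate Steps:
(-18088/(-16732) + 14689/6749) - 1*(-45216) = (-18088*(-1/16732) + 14689*(1/6749)) + 45216 = (4522/4183 + 37/17) + 45216 = 231645/71111 + 45216 = 3215586621/71111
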